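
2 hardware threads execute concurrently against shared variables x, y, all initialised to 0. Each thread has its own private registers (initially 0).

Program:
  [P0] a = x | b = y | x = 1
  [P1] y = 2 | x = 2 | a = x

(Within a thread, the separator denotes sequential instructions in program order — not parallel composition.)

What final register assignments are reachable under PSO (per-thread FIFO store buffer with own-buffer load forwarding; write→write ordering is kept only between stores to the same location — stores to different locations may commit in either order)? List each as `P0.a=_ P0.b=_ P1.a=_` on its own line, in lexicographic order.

outcome vector order: (P0.a,P0.b,P1.a)
|PSO outcomes| = 8

P0.a=0 P0.b=0 P1.a=1
P0.a=0 P0.b=0 P1.a=2
P0.a=0 P0.b=2 P1.a=1
P0.a=0 P0.b=2 P1.a=2
P0.a=2 P0.b=0 P1.a=1
P0.a=2 P0.b=0 P1.a=2
P0.a=2 P0.b=2 P1.a=1
P0.a=2 P0.b=2 P1.a=2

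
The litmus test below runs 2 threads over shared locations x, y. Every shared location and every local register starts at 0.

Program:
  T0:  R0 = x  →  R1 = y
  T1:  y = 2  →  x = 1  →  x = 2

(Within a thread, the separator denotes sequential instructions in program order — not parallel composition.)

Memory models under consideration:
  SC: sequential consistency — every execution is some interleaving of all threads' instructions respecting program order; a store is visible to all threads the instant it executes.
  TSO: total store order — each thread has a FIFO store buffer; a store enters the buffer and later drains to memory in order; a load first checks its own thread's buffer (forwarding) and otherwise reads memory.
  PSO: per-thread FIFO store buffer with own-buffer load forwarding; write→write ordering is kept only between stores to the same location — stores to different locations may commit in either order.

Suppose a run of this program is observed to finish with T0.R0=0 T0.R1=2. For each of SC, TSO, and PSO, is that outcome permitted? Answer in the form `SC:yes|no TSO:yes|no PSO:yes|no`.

SC:yes TSO:yes PSO:yes

outcome vector order: (T0.R0,T0.R1)
SC: 4 outcomes — {0/0; 0/2; 1/2; 2/2}
TSO: 4 outcomes — {0/0; 0/2; 1/2; 2/2}
PSO: 6 outcomes — {0/0; 0/2; 1/0; 1/2; 2/0; 2/2}
target 0/2 ∈ {SC,TSO,PSO}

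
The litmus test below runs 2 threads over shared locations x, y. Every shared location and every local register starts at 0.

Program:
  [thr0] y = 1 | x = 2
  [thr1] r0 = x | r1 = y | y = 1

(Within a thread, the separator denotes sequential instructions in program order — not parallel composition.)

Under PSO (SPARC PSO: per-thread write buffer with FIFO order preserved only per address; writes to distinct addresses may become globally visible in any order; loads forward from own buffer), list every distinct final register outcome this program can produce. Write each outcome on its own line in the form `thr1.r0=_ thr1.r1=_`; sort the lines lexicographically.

outcome vector order: (thr1.r0,thr1.r1)
|PSO outcomes| = 4

thr1.r0=0 thr1.r1=0
thr1.r0=0 thr1.r1=1
thr1.r0=2 thr1.r1=0
thr1.r0=2 thr1.r1=1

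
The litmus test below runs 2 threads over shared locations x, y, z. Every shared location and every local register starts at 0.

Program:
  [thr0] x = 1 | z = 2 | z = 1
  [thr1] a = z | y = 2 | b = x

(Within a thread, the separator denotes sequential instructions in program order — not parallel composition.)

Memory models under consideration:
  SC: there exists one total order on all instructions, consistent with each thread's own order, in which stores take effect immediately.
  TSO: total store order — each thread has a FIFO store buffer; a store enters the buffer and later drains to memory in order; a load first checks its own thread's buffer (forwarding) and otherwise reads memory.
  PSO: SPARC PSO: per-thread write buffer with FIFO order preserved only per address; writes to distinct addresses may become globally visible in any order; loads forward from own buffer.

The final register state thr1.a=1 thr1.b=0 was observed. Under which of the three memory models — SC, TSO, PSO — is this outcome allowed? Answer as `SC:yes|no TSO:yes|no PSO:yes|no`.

outcome vector order: (thr1.a,thr1.b)
under SC → 0/0; 0/1; 1/1; 2/1
under TSO → 0/0; 0/1; 1/1; 2/1
under PSO → 0/0; 0/1; 1/0; 1/1; 2/0; 2/1
target 1/0 ∈ {PSO}

SC:no TSO:no PSO:yes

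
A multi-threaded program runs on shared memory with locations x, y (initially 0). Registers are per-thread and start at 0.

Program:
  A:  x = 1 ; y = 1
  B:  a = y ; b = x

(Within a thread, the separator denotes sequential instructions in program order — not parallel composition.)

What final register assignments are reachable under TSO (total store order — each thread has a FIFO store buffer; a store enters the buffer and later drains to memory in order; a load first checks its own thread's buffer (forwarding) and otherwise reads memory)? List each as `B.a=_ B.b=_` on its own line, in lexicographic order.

outcome vector order: (B.a,B.b)
|TSO outcomes| = 3

B.a=0 B.b=0
B.a=0 B.b=1
B.a=1 B.b=1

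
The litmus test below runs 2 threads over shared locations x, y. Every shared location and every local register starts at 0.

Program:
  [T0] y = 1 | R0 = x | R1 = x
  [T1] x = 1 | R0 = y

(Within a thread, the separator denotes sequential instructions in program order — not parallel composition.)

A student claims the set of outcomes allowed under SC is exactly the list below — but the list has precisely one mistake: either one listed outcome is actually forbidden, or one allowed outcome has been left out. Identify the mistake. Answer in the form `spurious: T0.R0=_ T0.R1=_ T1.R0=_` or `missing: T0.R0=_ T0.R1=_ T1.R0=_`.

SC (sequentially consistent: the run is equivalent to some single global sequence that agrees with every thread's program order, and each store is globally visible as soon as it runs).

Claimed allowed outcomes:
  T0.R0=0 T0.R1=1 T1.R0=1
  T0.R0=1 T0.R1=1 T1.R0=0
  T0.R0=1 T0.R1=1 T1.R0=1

missing: T0.R0=0 T0.R1=0 T1.R0=1

outcome vector order: (T0.R0,T0.R1,T1.R0)
SC: 4 outcomes — {(0,0,1); (0,1,1); (1,1,0); (1,1,1)}
SC∖claimed = {(0,0,1)}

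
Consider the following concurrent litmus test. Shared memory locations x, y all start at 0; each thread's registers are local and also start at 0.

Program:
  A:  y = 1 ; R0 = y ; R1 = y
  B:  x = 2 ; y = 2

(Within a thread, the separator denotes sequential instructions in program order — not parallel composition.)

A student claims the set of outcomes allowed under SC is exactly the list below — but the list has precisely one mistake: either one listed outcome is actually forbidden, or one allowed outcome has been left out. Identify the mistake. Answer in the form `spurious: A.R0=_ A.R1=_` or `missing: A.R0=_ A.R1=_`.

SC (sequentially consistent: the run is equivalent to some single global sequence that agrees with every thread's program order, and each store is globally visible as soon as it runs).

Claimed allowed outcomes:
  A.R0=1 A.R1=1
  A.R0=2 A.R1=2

missing: A.R0=1 A.R1=2

outcome vector order: (A.R0,A.R1)
SC (3): 1/1; 1/2; 2/2
SC∖claimed = {1/2}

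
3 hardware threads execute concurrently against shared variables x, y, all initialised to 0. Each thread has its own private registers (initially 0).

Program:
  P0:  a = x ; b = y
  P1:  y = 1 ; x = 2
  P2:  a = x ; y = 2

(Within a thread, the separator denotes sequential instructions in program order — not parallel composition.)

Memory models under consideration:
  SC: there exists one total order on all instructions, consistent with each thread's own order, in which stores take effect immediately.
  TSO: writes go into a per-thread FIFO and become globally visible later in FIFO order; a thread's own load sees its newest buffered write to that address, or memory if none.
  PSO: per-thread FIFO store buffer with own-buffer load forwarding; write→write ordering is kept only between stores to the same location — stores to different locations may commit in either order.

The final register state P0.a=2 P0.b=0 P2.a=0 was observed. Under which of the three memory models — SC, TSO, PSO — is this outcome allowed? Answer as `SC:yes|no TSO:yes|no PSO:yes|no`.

outcome vector order: (P0.a,P0.b,P2.a)
SC: 10 outcomes — {000, 002, 010, 012, 020, 022, 210, 212, 220, 222}
TSO: 10 outcomes — {000, 002, 010, 012, 020, 022, 210, 212, 220, 222}
PSO: 12 outcomes — {000, 002, 010, 012, 020, 022, 200, 202, 210, 212, 220, 222}
target 200 ∈ {PSO}

SC:no TSO:no PSO:yes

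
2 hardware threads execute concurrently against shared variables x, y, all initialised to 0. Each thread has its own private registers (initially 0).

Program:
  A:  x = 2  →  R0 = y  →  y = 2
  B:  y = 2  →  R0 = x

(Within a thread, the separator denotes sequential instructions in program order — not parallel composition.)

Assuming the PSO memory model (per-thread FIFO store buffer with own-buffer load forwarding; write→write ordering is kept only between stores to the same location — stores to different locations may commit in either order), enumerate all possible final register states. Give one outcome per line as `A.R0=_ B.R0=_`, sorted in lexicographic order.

A.R0=0 B.R0=0
A.R0=0 B.R0=2
A.R0=2 B.R0=0
A.R0=2 B.R0=2

outcome vector order: (A.R0,B.R0)
|PSO outcomes| = 4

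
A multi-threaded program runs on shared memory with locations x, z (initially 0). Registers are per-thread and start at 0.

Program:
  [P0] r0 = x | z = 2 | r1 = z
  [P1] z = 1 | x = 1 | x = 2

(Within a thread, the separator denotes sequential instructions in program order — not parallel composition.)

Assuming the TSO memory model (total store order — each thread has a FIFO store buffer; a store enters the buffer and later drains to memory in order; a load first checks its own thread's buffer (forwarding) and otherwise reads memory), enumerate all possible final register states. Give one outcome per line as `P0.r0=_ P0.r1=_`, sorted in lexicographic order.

P0.r0=0 P0.r1=1
P0.r0=0 P0.r1=2
P0.r0=1 P0.r1=2
P0.r0=2 P0.r1=2

outcome vector order: (P0.r0,P0.r1)
|TSO outcomes| = 4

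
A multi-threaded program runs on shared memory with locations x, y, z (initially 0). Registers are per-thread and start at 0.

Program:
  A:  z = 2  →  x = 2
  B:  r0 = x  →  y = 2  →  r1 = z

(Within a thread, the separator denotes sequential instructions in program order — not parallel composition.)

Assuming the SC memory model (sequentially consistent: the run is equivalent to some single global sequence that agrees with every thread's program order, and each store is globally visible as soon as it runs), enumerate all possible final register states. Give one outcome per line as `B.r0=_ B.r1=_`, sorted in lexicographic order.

B.r0=0 B.r1=0
B.r0=0 B.r1=2
B.r0=2 B.r1=2

outcome vector order: (B.r0,B.r1)
|SC outcomes| = 3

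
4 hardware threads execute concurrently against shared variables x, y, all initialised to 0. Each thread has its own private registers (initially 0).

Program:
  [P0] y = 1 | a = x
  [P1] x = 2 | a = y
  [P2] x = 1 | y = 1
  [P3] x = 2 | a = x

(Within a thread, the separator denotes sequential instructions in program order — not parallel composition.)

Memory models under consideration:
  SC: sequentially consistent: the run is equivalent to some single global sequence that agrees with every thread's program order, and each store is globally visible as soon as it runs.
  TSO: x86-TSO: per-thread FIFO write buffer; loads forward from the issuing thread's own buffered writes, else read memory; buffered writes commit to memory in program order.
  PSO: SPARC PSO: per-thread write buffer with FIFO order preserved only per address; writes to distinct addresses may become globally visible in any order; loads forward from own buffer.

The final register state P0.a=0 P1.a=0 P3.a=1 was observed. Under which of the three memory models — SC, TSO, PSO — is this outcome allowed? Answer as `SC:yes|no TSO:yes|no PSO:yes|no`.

SC:no TSO:yes PSO:yes

outcome vector order: (P0.a,P1.a,P3.a)
[SC] allowed = {0/1/1; 0/1/2; 1/0/1; 1/0/2; 1/1/1; 1/1/2; 2/0/1; 2/0/2; 2/1/1; 2/1/2}
[TSO] allowed = {0/0/1; 0/0/2; 0/1/1; 0/1/2; 1/0/1; 1/0/2; 1/1/1; 1/1/2; 2/0/1; 2/0/2; 2/1/1; 2/1/2}
[PSO] allowed = {0/0/1; 0/0/2; 0/1/1; 0/1/2; 1/0/1; 1/0/2; 1/1/1; 1/1/2; 2/0/1; 2/0/2; 2/1/1; 2/1/2}
target 0/0/1 ∈ {TSO,PSO}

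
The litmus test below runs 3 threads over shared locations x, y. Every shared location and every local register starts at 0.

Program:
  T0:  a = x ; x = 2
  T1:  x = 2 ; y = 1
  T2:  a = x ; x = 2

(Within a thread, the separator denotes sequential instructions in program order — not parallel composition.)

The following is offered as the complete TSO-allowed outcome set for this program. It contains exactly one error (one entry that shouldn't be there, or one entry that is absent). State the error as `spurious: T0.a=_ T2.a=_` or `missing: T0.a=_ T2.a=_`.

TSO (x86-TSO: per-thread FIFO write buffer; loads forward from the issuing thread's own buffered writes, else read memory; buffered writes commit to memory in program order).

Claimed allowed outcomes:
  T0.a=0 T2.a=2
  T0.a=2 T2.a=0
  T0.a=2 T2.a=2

missing: T0.a=0 T2.a=0

outcome vector order: (T0.a,T2.a)
TSO: 4 outcomes — {<0 0>, <0 2>, <2 0>, <2 2>}
TSO∖claimed = {<0 0>}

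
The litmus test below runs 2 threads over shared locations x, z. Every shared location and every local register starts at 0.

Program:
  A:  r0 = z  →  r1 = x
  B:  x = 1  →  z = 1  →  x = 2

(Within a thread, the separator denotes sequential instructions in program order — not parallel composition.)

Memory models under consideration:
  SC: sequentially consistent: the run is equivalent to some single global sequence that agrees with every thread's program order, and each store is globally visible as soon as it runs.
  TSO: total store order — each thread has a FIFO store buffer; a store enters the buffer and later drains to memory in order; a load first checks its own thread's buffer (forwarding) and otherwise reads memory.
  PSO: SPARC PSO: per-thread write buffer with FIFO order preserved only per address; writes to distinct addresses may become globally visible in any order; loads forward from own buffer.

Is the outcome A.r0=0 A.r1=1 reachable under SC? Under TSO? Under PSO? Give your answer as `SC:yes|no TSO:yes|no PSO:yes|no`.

outcome vector order: (A.r0,A.r1)
[SC] allowed = {0/0, 0/1, 0/2, 1/1, 1/2}
[TSO] allowed = {0/0, 0/1, 0/2, 1/1, 1/2}
[PSO] allowed = {0/0, 0/1, 0/2, 1/0, 1/1, 1/2}
target 0/1 ∈ {SC,TSO,PSO}

SC:yes TSO:yes PSO:yes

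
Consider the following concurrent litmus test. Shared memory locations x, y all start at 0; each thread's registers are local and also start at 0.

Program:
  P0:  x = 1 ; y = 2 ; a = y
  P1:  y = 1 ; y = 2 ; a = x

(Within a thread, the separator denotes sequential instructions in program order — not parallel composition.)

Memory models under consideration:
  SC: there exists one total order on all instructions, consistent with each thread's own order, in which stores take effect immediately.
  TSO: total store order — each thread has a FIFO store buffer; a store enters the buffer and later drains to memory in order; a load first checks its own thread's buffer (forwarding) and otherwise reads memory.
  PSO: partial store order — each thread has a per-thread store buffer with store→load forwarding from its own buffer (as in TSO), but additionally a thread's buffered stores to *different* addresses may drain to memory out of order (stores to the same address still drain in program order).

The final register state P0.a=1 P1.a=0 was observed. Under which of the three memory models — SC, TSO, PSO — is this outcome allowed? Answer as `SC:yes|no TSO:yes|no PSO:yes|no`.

SC:no TSO:yes PSO:yes

outcome vector order: (P0.a,P1.a)
SC (3): <1 1>, <2 0>, <2 1>
TSO (4): <1 0>, <1 1>, <2 0>, <2 1>
PSO (4): <1 0>, <1 1>, <2 0>, <2 1>
target <1 0> ∈ {TSO,PSO}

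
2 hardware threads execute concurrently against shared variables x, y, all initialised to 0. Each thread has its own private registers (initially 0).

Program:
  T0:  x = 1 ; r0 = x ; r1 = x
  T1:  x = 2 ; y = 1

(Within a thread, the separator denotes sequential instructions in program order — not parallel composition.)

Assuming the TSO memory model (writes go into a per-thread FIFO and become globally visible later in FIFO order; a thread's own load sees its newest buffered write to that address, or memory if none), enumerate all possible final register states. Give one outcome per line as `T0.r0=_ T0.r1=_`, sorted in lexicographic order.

outcome vector order: (T0.r0,T0.r1)
|TSO outcomes| = 3

T0.r0=1 T0.r1=1
T0.r0=1 T0.r1=2
T0.r0=2 T0.r1=2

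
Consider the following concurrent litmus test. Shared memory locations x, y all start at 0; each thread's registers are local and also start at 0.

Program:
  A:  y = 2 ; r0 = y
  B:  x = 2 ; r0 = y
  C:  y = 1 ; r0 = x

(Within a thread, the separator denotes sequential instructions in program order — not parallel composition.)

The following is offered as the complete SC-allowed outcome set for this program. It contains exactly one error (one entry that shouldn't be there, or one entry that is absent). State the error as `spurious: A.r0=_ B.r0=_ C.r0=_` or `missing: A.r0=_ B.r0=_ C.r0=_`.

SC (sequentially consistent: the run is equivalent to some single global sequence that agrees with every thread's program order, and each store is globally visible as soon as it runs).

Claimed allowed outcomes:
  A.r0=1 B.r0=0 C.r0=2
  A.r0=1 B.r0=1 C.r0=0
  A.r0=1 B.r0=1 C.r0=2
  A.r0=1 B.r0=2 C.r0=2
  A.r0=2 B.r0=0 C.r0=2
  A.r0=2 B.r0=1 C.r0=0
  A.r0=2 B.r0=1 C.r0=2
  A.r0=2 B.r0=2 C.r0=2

outcome vector order: (A.r0,B.r0,C.r0)
[SC] allowed = {1/0/2 1/1/0 1/1/2 1/2/2 2/0/2 2/1/0 2/1/2 2/2/0 2/2/2}
SC∖claimed = {2/2/0}

missing: A.r0=2 B.r0=2 C.r0=0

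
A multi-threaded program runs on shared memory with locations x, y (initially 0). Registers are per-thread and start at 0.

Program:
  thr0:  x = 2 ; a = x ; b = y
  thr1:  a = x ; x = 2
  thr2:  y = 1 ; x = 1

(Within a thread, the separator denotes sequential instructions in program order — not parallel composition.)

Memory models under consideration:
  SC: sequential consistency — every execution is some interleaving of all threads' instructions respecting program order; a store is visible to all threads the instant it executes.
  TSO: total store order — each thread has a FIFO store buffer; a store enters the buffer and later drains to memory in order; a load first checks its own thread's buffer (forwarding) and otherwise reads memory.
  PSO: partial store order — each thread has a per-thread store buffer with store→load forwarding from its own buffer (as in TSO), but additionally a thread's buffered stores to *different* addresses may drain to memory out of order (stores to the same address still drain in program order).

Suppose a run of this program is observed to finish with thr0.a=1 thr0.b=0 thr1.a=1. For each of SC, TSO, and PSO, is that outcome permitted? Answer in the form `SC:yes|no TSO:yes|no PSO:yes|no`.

outcome vector order: (thr0.a,thr0.b,thr1.a)
[SC] allowed = {<1 1 0>; <1 1 1>; <1 1 2>; <2 0 0>; <2 0 1>; <2 0 2>; <2 1 0>; <2 1 1>; <2 1 2>}
[TSO] allowed = {<1 1 0>; <1 1 1>; <1 1 2>; <2 0 0>; <2 0 1>; <2 0 2>; <2 1 0>; <2 1 1>; <2 1 2>}
[PSO] allowed = {<1 0 0>; <1 0 1>; <1 0 2>; <1 1 0>; <1 1 1>; <1 1 2>; <2 0 0>; <2 0 1>; <2 0 2>; <2 1 0>; <2 1 1>; <2 1 2>}
target <1 0 1> ∈ {PSO}

SC:no TSO:no PSO:yes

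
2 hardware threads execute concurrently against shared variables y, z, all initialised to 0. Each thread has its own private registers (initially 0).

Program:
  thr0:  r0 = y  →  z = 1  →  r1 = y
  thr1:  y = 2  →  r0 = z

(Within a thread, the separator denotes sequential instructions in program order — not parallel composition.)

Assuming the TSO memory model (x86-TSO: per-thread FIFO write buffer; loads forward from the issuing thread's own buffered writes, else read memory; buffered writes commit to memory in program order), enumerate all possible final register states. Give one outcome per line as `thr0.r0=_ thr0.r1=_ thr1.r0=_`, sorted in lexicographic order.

outcome vector order: (thr0.r0,thr0.r1,thr1.r0)
|TSO outcomes| = 6

thr0.r0=0 thr0.r1=0 thr1.r0=0
thr0.r0=0 thr0.r1=0 thr1.r0=1
thr0.r0=0 thr0.r1=2 thr1.r0=0
thr0.r0=0 thr0.r1=2 thr1.r0=1
thr0.r0=2 thr0.r1=2 thr1.r0=0
thr0.r0=2 thr0.r1=2 thr1.r0=1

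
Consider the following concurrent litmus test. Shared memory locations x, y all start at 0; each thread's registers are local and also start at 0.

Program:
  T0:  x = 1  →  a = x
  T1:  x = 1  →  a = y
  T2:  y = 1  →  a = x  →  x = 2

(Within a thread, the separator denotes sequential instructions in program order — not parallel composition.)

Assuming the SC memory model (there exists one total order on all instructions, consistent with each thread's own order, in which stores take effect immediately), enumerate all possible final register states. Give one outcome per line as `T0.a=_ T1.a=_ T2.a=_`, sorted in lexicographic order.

T0.a=1 T1.a=0 T2.a=1
T0.a=1 T1.a=1 T2.a=0
T0.a=1 T1.a=1 T2.a=1
T0.a=2 T1.a=0 T2.a=1
T0.a=2 T1.a=1 T2.a=0
T0.a=2 T1.a=1 T2.a=1

outcome vector order: (T0.a,T1.a,T2.a)
|SC outcomes| = 6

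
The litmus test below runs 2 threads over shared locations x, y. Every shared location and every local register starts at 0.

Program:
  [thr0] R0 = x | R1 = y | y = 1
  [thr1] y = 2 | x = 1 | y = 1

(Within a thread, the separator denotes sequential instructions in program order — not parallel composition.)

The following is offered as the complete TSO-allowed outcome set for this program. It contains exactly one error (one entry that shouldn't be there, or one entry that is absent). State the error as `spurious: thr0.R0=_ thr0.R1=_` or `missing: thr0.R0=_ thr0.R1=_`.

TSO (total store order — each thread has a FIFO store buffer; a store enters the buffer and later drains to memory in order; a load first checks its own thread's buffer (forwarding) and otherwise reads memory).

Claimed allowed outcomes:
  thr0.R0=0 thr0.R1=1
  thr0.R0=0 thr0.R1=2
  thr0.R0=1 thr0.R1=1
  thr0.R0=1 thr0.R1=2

missing: thr0.R0=0 thr0.R1=0

outcome vector order: (thr0.R0,thr0.R1)
TSO (5): 0/0, 0/1, 0/2, 1/1, 1/2
TSO∖claimed = {0/0}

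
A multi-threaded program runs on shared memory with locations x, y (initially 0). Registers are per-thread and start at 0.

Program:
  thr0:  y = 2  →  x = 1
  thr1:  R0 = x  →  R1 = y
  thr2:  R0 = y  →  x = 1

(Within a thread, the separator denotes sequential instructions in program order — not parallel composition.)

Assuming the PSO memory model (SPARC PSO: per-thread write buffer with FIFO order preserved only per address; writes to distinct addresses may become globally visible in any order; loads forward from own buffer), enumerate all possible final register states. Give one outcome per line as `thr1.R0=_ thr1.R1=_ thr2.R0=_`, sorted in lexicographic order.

outcome vector order: (thr1.R0,thr1.R1,thr2.R0)
|PSO outcomes| = 8

thr1.R0=0 thr1.R1=0 thr2.R0=0
thr1.R0=0 thr1.R1=0 thr2.R0=2
thr1.R0=0 thr1.R1=2 thr2.R0=0
thr1.R0=0 thr1.R1=2 thr2.R0=2
thr1.R0=1 thr1.R1=0 thr2.R0=0
thr1.R0=1 thr1.R1=0 thr2.R0=2
thr1.R0=1 thr1.R1=2 thr2.R0=0
thr1.R0=1 thr1.R1=2 thr2.R0=2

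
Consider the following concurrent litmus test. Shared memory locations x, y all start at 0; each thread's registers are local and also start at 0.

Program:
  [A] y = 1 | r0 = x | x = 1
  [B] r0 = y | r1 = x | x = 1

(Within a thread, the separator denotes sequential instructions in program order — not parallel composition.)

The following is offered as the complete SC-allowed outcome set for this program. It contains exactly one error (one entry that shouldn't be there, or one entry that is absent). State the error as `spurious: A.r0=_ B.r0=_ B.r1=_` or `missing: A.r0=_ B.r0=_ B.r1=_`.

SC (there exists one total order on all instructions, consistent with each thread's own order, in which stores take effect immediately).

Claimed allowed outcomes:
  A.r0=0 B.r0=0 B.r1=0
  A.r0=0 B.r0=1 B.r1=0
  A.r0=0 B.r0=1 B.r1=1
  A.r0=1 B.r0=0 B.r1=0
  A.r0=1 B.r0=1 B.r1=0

missing: A.r0=0 B.r0=0 B.r1=1

outcome vector order: (A.r0,B.r0,B.r1)
SC (6): (0,0,0) (0,0,1) (0,1,0) (0,1,1) (1,0,0) (1,1,0)
SC∖claimed = {(0,0,1)}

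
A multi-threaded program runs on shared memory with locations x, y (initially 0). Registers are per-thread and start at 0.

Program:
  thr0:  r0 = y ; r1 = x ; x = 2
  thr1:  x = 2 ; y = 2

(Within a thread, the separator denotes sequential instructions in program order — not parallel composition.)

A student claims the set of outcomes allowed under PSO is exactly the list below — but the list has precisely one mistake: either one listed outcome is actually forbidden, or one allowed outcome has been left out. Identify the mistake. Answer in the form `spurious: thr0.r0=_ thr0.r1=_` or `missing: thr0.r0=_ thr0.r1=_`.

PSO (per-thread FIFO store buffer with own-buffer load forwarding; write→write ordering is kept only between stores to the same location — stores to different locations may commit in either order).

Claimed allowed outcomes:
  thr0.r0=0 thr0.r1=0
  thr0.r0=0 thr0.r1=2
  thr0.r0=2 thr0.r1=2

outcome vector order: (thr0.r0,thr0.r1)
PSO: 4 outcomes — {0/0, 0/2, 2/0, 2/2}
PSO∖claimed = {2/0}

missing: thr0.r0=2 thr0.r1=0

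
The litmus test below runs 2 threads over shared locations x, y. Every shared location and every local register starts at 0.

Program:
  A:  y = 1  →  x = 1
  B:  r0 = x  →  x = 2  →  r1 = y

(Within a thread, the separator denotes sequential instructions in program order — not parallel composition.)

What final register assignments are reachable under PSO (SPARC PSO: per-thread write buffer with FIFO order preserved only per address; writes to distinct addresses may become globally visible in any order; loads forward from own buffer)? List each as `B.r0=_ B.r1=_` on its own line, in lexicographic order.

B.r0=0 B.r1=0
B.r0=0 B.r1=1
B.r0=1 B.r1=0
B.r0=1 B.r1=1

outcome vector order: (B.r0,B.r1)
|PSO outcomes| = 4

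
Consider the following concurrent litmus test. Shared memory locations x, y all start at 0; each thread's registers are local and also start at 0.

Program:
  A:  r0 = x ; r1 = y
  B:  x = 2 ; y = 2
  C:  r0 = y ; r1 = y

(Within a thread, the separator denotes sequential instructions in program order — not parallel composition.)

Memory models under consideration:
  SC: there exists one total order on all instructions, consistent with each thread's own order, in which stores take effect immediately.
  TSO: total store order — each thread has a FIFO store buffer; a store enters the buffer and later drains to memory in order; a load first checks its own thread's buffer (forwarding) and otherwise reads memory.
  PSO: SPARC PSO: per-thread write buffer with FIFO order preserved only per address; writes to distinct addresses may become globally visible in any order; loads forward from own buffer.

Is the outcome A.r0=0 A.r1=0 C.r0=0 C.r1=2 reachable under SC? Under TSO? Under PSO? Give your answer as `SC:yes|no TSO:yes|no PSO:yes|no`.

outcome vector order: (A.r0,A.r1,C.r0,C.r1)
under SC → 0000, 0002, 0022, 0200, 0202, 0222, 2000, 2002, 2022, 2200, 2202, 2222
under TSO → 0000, 0002, 0022, 0200, 0202, 0222, 2000, 2002, 2022, 2200, 2202, 2222
under PSO → 0000, 0002, 0022, 0200, 0202, 0222, 2000, 2002, 2022, 2200, 2202, 2222
target 0002 ∈ {SC,TSO,PSO}

SC:yes TSO:yes PSO:yes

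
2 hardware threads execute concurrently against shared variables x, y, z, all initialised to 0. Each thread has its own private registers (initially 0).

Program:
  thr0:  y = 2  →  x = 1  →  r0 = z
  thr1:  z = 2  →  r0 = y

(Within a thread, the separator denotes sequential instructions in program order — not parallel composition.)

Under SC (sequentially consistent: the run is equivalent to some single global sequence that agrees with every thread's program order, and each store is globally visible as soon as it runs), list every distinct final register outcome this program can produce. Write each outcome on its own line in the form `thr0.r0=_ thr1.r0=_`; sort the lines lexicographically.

thr0.r0=0 thr1.r0=2
thr0.r0=2 thr1.r0=0
thr0.r0=2 thr1.r0=2

outcome vector order: (thr0.r0,thr1.r0)
|SC outcomes| = 3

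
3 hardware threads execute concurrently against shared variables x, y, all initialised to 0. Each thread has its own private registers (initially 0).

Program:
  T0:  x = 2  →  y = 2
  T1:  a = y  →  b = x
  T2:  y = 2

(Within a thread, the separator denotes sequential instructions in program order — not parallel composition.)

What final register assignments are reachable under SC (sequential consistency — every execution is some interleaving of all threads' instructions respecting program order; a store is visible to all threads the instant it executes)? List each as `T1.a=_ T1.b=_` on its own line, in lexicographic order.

outcome vector order: (T1.a,T1.b)
|SC outcomes| = 4

T1.a=0 T1.b=0
T1.a=0 T1.b=2
T1.a=2 T1.b=0
T1.a=2 T1.b=2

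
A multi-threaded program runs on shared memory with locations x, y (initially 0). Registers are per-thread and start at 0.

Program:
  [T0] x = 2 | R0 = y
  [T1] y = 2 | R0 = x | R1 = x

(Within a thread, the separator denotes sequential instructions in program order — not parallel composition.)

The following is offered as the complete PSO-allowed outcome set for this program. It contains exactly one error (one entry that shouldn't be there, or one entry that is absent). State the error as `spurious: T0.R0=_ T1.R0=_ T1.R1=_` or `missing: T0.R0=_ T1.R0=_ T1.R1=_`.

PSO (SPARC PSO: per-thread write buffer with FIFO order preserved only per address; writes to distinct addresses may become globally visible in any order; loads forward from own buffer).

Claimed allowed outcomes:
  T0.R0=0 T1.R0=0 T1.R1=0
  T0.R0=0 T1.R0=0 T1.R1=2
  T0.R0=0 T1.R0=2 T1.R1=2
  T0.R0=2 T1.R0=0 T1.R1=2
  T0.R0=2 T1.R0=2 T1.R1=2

outcome vector order: (T0.R0,T1.R0,T1.R1)
[PSO] allowed = {(0,0,0) (0,0,2) (0,2,2) (2,0,0) (2,0,2) (2,2,2)}
PSO∖claimed = {(2,0,0)}

missing: T0.R0=2 T1.R0=0 T1.R1=0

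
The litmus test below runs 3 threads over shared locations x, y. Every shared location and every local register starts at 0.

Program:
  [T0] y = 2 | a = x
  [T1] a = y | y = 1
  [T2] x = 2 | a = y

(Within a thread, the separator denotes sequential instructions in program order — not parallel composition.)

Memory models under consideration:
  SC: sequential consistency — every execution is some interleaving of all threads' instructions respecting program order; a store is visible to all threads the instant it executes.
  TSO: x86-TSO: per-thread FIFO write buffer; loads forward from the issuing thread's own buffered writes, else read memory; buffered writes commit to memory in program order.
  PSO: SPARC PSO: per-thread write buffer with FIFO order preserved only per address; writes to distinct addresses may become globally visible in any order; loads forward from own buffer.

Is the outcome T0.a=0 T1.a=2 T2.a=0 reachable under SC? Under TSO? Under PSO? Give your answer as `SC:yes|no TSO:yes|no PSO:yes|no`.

outcome vector order: (T0.a,T1.a,T2.a)
under SC → 0/0/1; 0/0/2; 0/2/1; 0/2/2; 2/0/0; 2/0/1; 2/0/2; 2/2/0; 2/2/1; 2/2/2
under TSO → 0/0/0; 0/0/1; 0/0/2; 0/2/0; 0/2/1; 0/2/2; 2/0/0; 2/0/1; 2/0/2; 2/2/0; 2/2/1; 2/2/2
under PSO → 0/0/0; 0/0/1; 0/0/2; 0/2/0; 0/2/1; 0/2/2; 2/0/0; 2/0/1; 2/0/2; 2/2/0; 2/2/1; 2/2/2
target 0/2/0 ∈ {TSO,PSO}

SC:no TSO:yes PSO:yes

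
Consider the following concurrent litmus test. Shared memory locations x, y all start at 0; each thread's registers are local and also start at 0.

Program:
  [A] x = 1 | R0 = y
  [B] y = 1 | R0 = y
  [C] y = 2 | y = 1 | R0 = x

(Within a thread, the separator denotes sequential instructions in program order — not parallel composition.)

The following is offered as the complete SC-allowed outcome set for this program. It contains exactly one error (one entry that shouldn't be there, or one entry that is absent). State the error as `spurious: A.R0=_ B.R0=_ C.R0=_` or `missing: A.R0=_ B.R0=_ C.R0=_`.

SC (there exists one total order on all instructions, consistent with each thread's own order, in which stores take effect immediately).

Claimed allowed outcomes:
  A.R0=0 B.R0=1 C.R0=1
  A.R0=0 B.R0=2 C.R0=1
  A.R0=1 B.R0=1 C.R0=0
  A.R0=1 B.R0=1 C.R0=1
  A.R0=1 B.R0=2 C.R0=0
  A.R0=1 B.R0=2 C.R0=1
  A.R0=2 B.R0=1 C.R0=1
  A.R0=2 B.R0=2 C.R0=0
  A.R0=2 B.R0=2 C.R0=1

outcome vector order: (A.R0,B.R0,C.R0)
[SC] allowed = {0/1/1 0/2/1 1/1/0 1/1/1 1/2/0 1/2/1 2/1/1 2/2/1}
claimed∖SC = {2/2/0}

spurious: A.R0=2 B.R0=2 C.R0=0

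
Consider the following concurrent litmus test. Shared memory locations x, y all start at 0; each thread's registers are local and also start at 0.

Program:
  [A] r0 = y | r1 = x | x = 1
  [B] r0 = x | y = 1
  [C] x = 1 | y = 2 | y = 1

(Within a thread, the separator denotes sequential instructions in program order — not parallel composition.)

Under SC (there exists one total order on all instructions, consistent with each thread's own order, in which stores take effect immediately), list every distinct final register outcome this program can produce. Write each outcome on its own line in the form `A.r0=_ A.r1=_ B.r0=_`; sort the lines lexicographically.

A.r0=0 A.r1=0 B.r0=0
A.r0=0 A.r1=0 B.r0=1
A.r0=0 A.r1=1 B.r0=0
A.r0=0 A.r1=1 B.r0=1
A.r0=1 A.r1=0 B.r0=0
A.r0=1 A.r1=1 B.r0=0
A.r0=1 A.r1=1 B.r0=1
A.r0=2 A.r1=1 B.r0=0
A.r0=2 A.r1=1 B.r0=1

outcome vector order: (A.r0,A.r1,B.r0)
|SC outcomes| = 9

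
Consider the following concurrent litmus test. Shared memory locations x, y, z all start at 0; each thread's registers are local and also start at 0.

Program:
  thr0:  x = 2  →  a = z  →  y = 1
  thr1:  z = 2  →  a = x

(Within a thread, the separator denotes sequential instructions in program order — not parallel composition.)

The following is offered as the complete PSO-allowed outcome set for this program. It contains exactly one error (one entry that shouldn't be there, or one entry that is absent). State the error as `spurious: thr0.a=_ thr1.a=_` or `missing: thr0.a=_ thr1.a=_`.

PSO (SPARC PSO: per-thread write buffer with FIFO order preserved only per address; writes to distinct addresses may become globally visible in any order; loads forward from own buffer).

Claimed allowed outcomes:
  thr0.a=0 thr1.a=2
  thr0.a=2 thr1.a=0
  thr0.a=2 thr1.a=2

missing: thr0.a=0 thr1.a=0

outcome vector order: (thr0.a,thr1.a)
PSO: 4 outcomes — {(0,0), (0,2), (2,0), (2,2)}
PSO∖claimed = {(0,0)}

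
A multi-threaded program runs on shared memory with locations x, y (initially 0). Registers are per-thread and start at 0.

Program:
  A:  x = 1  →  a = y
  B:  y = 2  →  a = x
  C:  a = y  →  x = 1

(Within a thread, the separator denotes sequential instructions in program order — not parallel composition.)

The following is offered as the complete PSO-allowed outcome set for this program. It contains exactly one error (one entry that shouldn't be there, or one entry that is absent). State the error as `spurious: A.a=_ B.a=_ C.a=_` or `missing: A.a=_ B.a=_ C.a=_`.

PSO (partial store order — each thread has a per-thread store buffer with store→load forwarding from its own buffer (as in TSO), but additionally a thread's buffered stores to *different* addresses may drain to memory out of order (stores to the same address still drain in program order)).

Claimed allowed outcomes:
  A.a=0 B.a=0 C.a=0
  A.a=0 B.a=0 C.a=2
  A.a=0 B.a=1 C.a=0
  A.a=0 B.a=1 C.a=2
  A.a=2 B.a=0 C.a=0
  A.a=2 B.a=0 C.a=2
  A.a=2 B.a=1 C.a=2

missing: A.a=2 B.a=1 C.a=0

outcome vector order: (A.a,B.a,C.a)
under PSO → 000, 002, 010, 012, 200, 202, 210, 212
PSO∖claimed = {210}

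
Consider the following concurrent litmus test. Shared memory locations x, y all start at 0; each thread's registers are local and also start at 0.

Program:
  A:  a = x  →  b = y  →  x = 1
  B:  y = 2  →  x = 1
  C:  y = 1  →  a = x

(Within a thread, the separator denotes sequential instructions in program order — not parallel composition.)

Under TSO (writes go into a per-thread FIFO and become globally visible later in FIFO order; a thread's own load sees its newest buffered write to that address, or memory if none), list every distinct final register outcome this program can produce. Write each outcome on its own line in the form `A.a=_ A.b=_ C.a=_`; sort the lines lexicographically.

outcome vector order: (A.a,A.b,C.a)
|TSO outcomes| = 10

A.a=0 A.b=0 C.a=0
A.a=0 A.b=0 C.a=1
A.a=0 A.b=1 C.a=0
A.a=0 A.b=1 C.a=1
A.a=0 A.b=2 C.a=0
A.a=0 A.b=2 C.a=1
A.a=1 A.b=1 C.a=0
A.a=1 A.b=1 C.a=1
A.a=1 A.b=2 C.a=0
A.a=1 A.b=2 C.a=1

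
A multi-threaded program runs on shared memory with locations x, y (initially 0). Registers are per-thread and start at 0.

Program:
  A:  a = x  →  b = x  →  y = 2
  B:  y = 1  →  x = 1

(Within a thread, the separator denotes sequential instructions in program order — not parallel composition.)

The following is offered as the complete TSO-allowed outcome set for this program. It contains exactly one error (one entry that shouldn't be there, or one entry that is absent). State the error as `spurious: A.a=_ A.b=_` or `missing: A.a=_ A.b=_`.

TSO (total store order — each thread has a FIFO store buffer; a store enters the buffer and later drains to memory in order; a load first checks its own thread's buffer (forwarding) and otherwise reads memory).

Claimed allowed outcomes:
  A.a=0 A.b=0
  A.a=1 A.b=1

missing: A.a=0 A.b=1

outcome vector order: (A.a,A.b)
under TSO → 00 01 11
TSO∖claimed = {01}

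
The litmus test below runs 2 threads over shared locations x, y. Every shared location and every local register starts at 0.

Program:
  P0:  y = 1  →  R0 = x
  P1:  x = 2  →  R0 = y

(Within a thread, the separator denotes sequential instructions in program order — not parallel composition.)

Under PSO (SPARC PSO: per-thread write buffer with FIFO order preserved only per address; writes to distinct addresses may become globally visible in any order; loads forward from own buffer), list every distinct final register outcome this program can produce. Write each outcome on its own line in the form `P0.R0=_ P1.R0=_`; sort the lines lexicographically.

P0.R0=0 P1.R0=0
P0.R0=0 P1.R0=1
P0.R0=2 P1.R0=0
P0.R0=2 P1.R0=1

outcome vector order: (P0.R0,P1.R0)
|PSO outcomes| = 4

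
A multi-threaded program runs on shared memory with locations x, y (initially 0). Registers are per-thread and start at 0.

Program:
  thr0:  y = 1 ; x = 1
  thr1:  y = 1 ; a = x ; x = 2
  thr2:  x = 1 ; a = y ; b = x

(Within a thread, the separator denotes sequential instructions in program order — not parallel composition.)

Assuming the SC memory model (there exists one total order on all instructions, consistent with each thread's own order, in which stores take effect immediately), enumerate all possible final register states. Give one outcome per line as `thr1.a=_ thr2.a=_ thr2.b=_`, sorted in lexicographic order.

outcome vector order: (thr1.a,thr2.a,thr2.b)
|SC outcomes| = 6

thr1.a=0 thr2.a=1 thr2.b=1
thr1.a=0 thr2.a=1 thr2.b=2
thr1.a=1 thr2.a=0 thr2.b=1
thr1.a=1 thr2.a=0 thr2.b=2
thr1.a=1 thr2.a=1 thr2.b=1
thr1.a=1 thr2.a=1 thr2.b=2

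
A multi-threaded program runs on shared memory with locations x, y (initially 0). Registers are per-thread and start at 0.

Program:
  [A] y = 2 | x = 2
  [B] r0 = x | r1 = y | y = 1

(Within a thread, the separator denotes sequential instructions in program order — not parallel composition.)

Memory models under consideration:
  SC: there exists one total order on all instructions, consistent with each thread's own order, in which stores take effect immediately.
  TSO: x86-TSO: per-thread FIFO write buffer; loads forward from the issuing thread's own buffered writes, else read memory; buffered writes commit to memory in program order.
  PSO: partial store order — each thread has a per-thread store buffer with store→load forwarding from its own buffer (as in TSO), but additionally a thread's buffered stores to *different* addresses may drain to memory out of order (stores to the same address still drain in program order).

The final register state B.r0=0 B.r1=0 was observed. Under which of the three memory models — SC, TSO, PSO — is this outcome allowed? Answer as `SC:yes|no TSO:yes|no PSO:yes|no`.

SC:yes TSO:yes PSO:yes

outcome vector order: (B.r0,B.r1)
[SC] allowed = {<0 0> <0 2> <2 2>}
[TSO] allowed = {<0 0> <0 2> <2 2>}
[PSO] allowed = {<0 0> <0 2> <2 0> <2 2>}
target <0 0> ∈ {SC,TSO,PSO}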